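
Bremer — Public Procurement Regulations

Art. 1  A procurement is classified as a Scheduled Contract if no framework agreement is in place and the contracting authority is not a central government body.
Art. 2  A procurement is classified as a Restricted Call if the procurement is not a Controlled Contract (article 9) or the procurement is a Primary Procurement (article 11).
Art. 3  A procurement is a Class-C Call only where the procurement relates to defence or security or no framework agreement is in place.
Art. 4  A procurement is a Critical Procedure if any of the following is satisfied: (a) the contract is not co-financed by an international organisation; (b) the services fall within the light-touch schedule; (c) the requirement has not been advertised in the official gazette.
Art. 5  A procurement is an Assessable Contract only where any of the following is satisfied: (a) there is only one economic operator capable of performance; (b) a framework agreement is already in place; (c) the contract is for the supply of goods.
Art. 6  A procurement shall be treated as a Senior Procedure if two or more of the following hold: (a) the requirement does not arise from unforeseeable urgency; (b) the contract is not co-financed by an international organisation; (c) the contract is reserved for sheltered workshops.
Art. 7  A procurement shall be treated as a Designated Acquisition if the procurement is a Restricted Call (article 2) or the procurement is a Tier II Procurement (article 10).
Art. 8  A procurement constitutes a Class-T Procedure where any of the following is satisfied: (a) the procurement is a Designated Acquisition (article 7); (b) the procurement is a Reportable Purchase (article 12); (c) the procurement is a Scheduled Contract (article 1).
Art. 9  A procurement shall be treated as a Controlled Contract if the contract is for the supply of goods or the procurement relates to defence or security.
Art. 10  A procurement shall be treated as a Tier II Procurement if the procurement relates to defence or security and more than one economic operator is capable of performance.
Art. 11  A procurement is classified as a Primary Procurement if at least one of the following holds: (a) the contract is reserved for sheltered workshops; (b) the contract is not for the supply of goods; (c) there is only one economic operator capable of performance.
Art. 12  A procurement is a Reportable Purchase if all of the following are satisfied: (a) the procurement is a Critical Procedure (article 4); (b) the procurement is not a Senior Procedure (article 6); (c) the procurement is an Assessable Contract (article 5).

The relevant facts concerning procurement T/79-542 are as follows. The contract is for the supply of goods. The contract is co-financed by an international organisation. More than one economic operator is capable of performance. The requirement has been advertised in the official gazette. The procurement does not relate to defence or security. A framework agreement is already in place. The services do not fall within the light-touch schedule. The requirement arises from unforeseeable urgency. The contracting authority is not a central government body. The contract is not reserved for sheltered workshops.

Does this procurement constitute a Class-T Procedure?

Under article 9: the contract is for the supply of goods? yes; or the procurement relates to defence or security? no. So the procurement is a Controlled Contract.
Under article 11: the contract is reserved for sheltered workshops? no; or the contract is not for the supply of goods? no; or there is only one economic operator capable of performance? no. So the procurement is not a Primary Procurement.
Under article 2: not a Controlled Contract (article 9)? no; or Primary Procurement (article 11)? no. So the procurement is not a Restricted Call.
Under article 10: the procurement relates to defence or security? no; and more than one economic operator is capable of performance? yes. So the procurement is not a Tier II Procurement.
Under article 7: Restricted Call (article 2)? no; or Tier II Procurement (article 10)? no. So the procurement is not a Designated Acquisition.
Under article 4: the contract is not co-financed by an international organisation? no; or the services fall within the light-touch schedule? no; or the requirement has not been advertised in the official gazette? no. So the procurement is not a Critical Procedure.
Under article 6: the requirement does not arise from unforeseeable urgency? no; the contract is not co-financed by an international organisation? no; the contract is reserved for sheltered workshops? no — 0 of 3 hold (need ≥2) → not satisfied.
Under article 5: there is only one economic operator capable of performance? no; or a framework agreement is already in place? yes; or the contract is for the supply of goods? yes. So the procurement is an Assessable Contract.
Under article 12: Critical Procedure (article 4)? no; and not a Senior Procedure (article 6)? yes; and Assessable Contract (article 5)? yes. So the procurement is not a Reportable Purchase.
Under article 1: no framework agreement is in place? no; and the contracting authority is not a central government body? yes. So the procurement is not a Scheduled Contract.
Under article 8: Designated Acquisition (article 7)? no; or Reportable Purchase (article 12)? no; or Scheduled Contract (article 1)? no. So the procurement is not a Class-T Procedure.

No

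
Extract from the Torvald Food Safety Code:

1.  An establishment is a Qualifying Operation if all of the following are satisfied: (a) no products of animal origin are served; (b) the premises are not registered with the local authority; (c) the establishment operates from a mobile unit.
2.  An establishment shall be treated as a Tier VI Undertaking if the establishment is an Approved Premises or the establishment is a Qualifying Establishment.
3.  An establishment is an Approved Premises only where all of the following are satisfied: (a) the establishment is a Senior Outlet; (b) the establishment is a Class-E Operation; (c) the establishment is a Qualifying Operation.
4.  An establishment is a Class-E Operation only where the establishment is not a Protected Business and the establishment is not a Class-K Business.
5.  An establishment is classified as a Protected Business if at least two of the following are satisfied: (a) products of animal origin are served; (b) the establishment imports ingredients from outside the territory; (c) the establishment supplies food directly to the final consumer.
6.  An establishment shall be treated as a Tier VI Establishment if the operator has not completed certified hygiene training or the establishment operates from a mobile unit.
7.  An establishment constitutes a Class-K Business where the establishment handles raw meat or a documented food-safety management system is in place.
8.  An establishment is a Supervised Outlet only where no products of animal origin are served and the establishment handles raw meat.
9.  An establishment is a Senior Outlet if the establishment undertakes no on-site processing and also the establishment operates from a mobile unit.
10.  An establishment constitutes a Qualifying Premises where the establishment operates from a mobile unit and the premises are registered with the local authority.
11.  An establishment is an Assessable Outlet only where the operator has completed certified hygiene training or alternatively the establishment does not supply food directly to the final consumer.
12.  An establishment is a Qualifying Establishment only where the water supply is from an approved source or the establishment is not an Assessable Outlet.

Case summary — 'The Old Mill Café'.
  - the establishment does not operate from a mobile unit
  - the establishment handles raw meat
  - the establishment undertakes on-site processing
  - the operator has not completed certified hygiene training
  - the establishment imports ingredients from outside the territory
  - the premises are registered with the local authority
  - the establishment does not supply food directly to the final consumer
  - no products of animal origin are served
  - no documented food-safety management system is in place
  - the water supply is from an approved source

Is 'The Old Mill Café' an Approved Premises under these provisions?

No

Under paragraph 9: the establishment undertakes no on-site processing? no; and the establishment operates from a mobile unit? no. So the establishment is not a Senior Outlet.
Under paragraph 5: products of animal origin are served? no; the establishment imports ingredients from outside the territory? yes; the establishment supplies food directly to the final consumer? no — 1 of 3 hold (need ≥2) → not satisfied.
Under paragraph 7: the establishment handles raw meat? yes; or a documented food-safety management system is in place? no. So the establishment is a Class-K Business.
Under paragraph 4: not a Protected Business (paragraph 5)? yes; and not a Class-K Business (paragraph 7)? no. So the establishment is not a Class-E Operation.
Under paragraph 1: no products of animal origin are served? yes; and the premises are not registered with the local authority? no; and the establishment operates from a mobile unit? no. So the establishment is not a Qualifying Operation.
Under paragraph 3: Senior Outlet (paragraph 9)? no; and Class-E Operation (paragraph 4)? no; and Qualifying Operation (paragraph 1)? no. So the establishment is not an Approved Premises.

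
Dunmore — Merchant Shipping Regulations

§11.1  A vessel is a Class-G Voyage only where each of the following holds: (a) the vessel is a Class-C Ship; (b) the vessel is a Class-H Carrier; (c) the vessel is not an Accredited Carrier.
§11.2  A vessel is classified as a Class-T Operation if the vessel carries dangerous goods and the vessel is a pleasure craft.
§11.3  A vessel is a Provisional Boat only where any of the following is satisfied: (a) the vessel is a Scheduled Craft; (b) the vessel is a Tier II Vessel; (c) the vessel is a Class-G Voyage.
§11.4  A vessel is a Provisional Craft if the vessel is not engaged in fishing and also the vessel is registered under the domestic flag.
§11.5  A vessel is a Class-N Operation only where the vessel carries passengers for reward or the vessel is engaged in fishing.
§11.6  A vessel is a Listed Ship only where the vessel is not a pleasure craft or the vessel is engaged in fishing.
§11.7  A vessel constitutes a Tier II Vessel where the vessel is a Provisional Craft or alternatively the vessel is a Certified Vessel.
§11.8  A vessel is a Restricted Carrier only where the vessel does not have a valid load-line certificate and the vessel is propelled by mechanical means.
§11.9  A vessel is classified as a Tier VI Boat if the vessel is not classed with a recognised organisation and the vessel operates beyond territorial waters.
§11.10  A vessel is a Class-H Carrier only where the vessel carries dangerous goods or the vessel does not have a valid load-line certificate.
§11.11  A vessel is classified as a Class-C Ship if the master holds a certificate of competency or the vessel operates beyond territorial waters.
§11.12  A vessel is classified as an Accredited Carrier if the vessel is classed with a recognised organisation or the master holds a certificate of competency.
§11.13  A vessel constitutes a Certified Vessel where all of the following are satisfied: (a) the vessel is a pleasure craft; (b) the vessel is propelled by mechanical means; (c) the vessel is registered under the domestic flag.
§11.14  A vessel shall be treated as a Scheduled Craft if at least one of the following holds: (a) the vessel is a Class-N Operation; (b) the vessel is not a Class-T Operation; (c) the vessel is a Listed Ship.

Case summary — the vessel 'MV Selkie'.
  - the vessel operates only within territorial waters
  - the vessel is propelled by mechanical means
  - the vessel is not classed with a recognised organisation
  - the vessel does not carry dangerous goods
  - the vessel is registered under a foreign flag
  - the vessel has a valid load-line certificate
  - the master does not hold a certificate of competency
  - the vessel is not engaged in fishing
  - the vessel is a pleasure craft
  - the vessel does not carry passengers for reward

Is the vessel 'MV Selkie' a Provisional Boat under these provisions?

Yes

§11.5 — Class-N Operation: [the vessel carries passengers for reward? no] OR [the vessel is engaged in fishing? no] → not satisfied.
§11.2 — Class-T Operation: [the vessel carries dangerous goods? no] AND [the vessel is a pleasure craft? yes] → not satisfied.
§11.6 — Listed Ship: [the vessel is not a pleasure craft? no] OR [the vessel is engaged in fishing? no] → not satisfied.
§11.14 — Scheduled Craft: [Class-N Operation (§11.5)? no] OR [not a Class-T Operation (§11.2)? yes] OR [Listed Ship (§11.6)? no] → satisfied.
§11.4 — Provisional Craft: [the vessel is not engaged in fishing? yes] AND [the vessel is registered under the domestic flag? no] → not satisfied.
§11.13 — Certified Vessel: [the vessel is a pleasure craft? yes] AND [the vessel is propelled by mechanical means? yes] AND [the vessel is registered under the domestic flag? no] → not satisfied.
§11.7 — Tier II Vessel: [Provisional Craft (§11.4)? no] OR [Certified Vessel (§11.13)? no] → not satisfied.
§11.11 — Class-C Ship: [the master holds a certificate of competency? no] OR [the vessel operates beyond territorial waters? no] → not satisfied.
§11.10 — Class-H Carrier: [the vessel carries dangerous goods? no] OR [the vessel does not have a valid load-line certificate? no] → not satisfied.
§11.12 — Accredited Carrier: [the vessel is classed with a recognised organisation? no] OR [the master holds a certificate of competency? no] → not satisfied.
§11.1 — Class-G Voyage: [Class-C Ship (§11.11)? no] AND [Class-H Carrier (§11.10)? no] AND [not an Accredited Carrier (§11.12)? yes] → not satisfied.
§11.3 — Provisional Boat: [Scheduled Craft (§11.14)? yes] OR [Tier II Vessel (§11.7)? no] OR [Class-G Voyage (§11.1)? no] → satisfied.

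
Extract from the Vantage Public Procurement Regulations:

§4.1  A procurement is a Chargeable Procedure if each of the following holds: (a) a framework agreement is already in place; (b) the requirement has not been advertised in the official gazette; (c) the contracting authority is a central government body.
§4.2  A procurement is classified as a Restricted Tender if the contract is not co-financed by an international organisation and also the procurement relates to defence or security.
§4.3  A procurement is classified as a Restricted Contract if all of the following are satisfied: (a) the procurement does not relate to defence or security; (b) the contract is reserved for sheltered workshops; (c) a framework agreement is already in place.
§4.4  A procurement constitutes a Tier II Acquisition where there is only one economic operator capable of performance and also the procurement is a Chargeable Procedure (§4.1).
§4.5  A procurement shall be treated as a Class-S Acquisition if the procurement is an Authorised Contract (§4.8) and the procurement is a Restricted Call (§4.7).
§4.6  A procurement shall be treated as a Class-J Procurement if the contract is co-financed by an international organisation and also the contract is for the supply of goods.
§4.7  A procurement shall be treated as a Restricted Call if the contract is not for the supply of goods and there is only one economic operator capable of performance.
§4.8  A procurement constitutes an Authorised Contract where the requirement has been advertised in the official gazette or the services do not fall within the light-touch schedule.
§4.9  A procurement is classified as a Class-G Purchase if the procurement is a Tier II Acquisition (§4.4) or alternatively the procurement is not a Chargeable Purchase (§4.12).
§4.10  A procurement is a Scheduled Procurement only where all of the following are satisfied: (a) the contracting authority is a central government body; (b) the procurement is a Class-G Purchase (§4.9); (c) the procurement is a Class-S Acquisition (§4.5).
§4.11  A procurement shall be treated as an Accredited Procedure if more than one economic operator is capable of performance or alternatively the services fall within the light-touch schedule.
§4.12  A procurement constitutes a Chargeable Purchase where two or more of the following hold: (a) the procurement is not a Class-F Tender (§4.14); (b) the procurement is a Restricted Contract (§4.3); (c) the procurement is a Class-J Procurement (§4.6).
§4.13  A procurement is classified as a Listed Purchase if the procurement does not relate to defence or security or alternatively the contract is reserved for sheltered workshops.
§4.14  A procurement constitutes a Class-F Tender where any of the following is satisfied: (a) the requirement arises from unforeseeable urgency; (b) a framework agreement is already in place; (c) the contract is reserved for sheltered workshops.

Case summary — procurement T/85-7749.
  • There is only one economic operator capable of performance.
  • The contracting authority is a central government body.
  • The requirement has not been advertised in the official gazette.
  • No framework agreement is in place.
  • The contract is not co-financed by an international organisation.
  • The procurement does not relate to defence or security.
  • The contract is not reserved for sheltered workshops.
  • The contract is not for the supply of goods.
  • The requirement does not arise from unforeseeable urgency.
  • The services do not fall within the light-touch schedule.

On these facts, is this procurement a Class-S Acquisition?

Yes

Under §4.8: the requirement has been advertised in the official gazette? no; or the services do not fall within the light-touch schedule? yes. So the procurement is an Authorised Contract.
Under §4.7: the contract is not for the supply of goods? yes; and there is only one economic operator capable of performance? yes. So the procurement is a Restricted Call.
Under §4.5: Authorised Contract (§4.8)? yes; and Restricted Call (§4.7)? yes. So the procurement is a Class-S Acquisition.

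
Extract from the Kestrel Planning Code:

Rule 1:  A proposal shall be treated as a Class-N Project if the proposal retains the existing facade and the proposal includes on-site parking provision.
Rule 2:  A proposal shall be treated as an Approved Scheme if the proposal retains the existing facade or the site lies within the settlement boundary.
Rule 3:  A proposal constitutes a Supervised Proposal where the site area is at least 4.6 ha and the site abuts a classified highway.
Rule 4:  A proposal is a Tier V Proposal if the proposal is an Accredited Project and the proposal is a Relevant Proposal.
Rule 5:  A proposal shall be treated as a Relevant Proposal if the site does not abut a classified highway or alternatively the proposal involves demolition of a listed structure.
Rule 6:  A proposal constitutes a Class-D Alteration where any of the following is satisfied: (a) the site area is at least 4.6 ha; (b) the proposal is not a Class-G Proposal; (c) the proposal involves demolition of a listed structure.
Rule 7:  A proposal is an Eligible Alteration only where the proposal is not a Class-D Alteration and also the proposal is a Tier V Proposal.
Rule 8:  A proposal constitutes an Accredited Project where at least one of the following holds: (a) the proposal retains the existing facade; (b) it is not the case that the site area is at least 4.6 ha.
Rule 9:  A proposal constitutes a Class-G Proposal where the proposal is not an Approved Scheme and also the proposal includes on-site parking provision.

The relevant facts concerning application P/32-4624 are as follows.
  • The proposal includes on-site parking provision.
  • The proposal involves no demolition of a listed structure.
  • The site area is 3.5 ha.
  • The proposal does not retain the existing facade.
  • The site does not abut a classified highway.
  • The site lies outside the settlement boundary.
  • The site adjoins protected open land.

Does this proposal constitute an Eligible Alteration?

Yes

Under rule 2: the proposal retains the existing facade? no; or the site lies within the settlement boundary? no. So the proposal is not an Approved Scheme.
Under rule 9: not an Approved Scheme (rule 2)? yes; and the proposal includes on-site parking provision? yes. So the proposal is a Class-G Proposal.
Under rule 6: site area: 3.5 ha ≥ 4.6 ha? no; or not a Class-G Proposal (rule 9)? no; or the proposal involves demolition of a listed structure? no. So the proposal is not a Class-D Alteration.
Under rule 8: the proposal retains the existing facade? no; or site area: 3.5 ha ≥ 4.6 ha? no, so negated condition yes. So the proposal is an Accredited Project.
Under rule 5: the site does not abut a classified highway? yes; or the proposal involves demolition of a listed structure? no. So the proposal is a Relevant Proposal.
Under rule 4: Accredited Project (rule 8)? yes; and Relevant Proposal (rule 5)? yes. So the proposal is a Tier V Proposal.
Under rule 7: not a Class-D Alteration (rule 6)? yes; and Tier V Proposal (rule 4)? yes. So the proposal is an Eligible Alteration.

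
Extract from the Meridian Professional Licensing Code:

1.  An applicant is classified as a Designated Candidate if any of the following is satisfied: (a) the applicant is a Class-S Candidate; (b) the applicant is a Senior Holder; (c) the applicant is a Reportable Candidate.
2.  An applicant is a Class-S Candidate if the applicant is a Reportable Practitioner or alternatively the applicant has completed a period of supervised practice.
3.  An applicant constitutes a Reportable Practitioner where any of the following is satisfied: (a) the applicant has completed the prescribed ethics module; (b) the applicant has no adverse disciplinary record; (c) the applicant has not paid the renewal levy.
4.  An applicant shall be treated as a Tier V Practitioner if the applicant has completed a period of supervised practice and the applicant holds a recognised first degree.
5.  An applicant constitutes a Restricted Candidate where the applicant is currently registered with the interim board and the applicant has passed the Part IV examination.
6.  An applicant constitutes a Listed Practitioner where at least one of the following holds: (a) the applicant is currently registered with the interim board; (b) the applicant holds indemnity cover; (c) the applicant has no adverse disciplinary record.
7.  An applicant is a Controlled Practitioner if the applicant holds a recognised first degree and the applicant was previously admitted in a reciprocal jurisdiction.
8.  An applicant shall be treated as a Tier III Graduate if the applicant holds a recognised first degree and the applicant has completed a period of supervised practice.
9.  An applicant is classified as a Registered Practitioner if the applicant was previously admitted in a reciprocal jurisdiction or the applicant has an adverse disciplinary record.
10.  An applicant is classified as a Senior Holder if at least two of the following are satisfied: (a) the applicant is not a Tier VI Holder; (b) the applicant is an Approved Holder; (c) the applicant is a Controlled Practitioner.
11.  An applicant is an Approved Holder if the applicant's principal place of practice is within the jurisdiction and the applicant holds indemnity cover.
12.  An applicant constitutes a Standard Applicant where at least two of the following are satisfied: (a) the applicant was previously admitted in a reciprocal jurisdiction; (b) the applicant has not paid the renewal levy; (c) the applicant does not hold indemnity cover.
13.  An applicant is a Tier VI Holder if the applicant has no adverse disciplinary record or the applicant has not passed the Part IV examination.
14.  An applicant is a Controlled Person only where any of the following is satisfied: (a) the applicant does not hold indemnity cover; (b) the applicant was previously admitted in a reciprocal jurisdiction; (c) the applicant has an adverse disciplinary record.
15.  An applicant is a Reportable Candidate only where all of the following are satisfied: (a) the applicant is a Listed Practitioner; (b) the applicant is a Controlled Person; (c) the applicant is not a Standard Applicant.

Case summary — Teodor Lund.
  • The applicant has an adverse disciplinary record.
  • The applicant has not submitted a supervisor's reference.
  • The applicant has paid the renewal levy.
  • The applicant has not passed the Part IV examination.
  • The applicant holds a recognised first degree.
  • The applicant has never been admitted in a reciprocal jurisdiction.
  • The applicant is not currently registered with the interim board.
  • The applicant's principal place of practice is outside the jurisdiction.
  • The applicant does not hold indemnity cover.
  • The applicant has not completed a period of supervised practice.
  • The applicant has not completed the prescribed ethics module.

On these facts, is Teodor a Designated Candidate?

paragraph 3 — Reportable Practitioner: [the applicant has completed the prescribed ethics module? no] OR [the applicant has no adverse disciplinary record? no] OR [the applicant has not paid the renewal levy? no] → not satisfied.
paragraph 2 — Class-S Candidate: [Reportable Practitioner (paragraph 3)? no] OR [the applicant has completed a period of supervised practice? no] → not satisfied.
paragraph 13 — Tier VI Holder: [the applicant has no adverse disciplinary record? no] OR [the applicant has not passed the Part IV examination? yes] → satisfied.
paragraph 11 — Approved Holder: [the applicant's principal place of practice is within the jurisdiction? no] AND [the applicant holds indemnity cover? no] → not satisfied.
paragraph 7 — Controlled Practitioner: [the applicant holds a recognised first degree? yes] AND [the applicant was previously admitted in a reciprocal jurisdiction? no] → not satisfied.
paragraph 10 — Senior Holder: not a Tier VI Holder (paragraph 13)? no; Approved Holder (paragraph 11)? no; Controlled Practitioner (paragraph 7)? no — 0 of 3 hold (need ≥2) → not satisfied.
paragraph 6 — Listed Practitioner: [the applicant is currently registered with the interim board? no] OR [the applicant holds indemnity cover? no] OR [the applicant has no adverse disciplinary record? no] → not satisfied.
paragraph 14 — Controlled Person: [the applicant does not hold indemnity cover? yes] OR [the applicant was previously admitted in a reciprocal jurisdiction? no] OR [the applicant has an adverse disciplinary record? yes] → satisfied.
paragraph 12 — Standard Applicant: the applicant was previously admitted in a reciprocal jurisdiction? no; the applicant has not paid the renewal levy? no; the applicant does not hold indemnity cover? yes — 1 of 3 hold (need ≥2) → not satisfied.
paragraph 15 — Reportable Candidate: [Listed Practitioner (paragraph 6)? no] AND [Controlled Person (paragraph 14)? yes] AND [not a Standard Applicant (paragraph 12)? yes] → not satisfied.
paragraph 1 — Designated Candidate: [Class-S Candidate (paragraph 2)? no] OR [Senior Holder (paragraph 10)? no] OR [Reportable Candidate (paragraph 15)? no] → not satisfied.

No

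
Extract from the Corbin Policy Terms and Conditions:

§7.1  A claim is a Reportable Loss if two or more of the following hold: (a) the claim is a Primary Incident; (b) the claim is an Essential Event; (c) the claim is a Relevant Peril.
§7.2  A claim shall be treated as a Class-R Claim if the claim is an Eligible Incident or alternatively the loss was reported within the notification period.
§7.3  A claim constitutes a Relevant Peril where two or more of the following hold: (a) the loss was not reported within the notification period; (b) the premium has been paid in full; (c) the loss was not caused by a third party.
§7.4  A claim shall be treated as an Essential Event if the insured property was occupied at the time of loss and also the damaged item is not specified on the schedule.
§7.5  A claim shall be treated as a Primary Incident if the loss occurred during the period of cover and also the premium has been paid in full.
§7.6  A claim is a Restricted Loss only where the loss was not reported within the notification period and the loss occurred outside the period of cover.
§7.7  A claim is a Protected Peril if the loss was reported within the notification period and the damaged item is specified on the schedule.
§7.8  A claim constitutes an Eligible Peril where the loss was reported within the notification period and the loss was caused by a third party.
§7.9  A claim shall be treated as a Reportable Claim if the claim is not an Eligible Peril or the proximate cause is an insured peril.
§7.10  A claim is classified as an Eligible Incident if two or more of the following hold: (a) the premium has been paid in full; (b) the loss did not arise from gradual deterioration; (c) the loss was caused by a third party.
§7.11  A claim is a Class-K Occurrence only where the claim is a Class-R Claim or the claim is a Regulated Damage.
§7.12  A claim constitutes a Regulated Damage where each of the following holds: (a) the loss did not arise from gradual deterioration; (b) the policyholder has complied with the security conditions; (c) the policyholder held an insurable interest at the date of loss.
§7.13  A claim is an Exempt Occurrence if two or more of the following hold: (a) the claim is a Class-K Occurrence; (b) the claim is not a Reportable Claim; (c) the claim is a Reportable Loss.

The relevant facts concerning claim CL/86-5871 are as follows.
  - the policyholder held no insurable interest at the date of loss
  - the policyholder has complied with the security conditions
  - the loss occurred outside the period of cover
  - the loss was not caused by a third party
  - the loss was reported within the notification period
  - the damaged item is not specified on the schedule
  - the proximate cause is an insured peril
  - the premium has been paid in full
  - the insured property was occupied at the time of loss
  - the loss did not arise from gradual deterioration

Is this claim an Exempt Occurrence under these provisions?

Yes

§7.10 — Eligible Incident: the premium has been paid in full? yes; the loss did not arise from gradual deterioration? yes; the loss was caused by a third party? no — 2 of 3 hold (need ≥2) → satisfied.
§7.2 — Class-R Claim: [Eligible Incident (§7.10)? yes] OR [the loss was reported within the notification period? yes] → satisfied.
§7.12 — Regulated Damage: [the loss did not arise from gradual deterioration? yes] AND [the policyholder has complied with the security conditions? yes] AND [the policyholder held an insurable interest at the date of loss? no] → not satisfied.
§7.11 — Class-K Occurrence: [Class-R Claim (§7.2)? yes] OR [Regulated Damage (§7.12)? no] → satisfied.
§7.8 — Eligible Peril: [the loss was reported within the notification period? yes] AND [the loss was caused by a third party? no] → not satisfied.
§7.9 — Reportable Claim: [not an Eligible Peril (§7.8)? yes] OR [the proximate cause is an insured peril? yes] → satisfied.
§7.5 — Primary Incident: [the loss occurred during the period of cover? no] AND [the premium has been paid in full? yes] → not satisfied.
§7.4 — Essential Event: [the insured property was occupied at the time of loss? yes] AND [the damaged item is not specified on the schedule? yes] → satisfied.
§7.3 — Relevant Peril: the loss was not reported within the notification period? no; the premium has been paid in full? yes; the loss was not caused by a third party? yes — 2 of 3 hold (need ≥2) → satisfied.
§7.1 — Reportable Loss: Primary Incident (§7.5)? no; Essential Event (§7.4)? yes; Relevant Peril (§7.3)? yes — 2 of 3 hold (need ≥2) → satisfied.
§7.13 — Exempt Occurrence: Class-K Occurrence (§7.11)? yes; not a Reportable Claim (§7.9)? no; Reportable Loss (§7.1)? yes — 2 of 3 hold (need ≥2) → satisfied.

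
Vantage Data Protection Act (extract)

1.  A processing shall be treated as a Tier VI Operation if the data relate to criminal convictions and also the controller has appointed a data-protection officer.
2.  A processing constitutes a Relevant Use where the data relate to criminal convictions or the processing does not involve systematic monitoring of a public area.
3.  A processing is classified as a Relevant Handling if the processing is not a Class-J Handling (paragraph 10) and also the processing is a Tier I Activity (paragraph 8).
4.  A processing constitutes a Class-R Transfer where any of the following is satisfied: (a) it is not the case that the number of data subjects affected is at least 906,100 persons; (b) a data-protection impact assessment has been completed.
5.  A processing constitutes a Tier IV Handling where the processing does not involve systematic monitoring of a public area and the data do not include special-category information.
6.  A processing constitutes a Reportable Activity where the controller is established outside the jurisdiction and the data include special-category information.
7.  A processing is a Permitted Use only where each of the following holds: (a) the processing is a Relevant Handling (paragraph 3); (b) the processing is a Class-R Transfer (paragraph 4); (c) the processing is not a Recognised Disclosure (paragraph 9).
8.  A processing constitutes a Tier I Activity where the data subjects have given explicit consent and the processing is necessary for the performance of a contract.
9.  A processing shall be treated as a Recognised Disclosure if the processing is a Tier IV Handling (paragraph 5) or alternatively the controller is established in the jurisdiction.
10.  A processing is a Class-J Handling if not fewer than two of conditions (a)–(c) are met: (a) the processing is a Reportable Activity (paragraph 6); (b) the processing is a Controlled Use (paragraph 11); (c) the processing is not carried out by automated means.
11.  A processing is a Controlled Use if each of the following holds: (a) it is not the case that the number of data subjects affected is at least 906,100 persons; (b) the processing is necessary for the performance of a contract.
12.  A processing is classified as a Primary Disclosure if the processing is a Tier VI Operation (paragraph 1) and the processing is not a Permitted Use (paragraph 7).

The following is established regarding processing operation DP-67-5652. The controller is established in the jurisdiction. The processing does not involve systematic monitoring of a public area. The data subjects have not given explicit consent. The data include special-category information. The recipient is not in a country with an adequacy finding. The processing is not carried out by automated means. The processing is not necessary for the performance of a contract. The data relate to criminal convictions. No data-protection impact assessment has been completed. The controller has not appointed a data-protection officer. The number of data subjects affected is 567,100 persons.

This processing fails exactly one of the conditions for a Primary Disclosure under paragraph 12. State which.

paragraph 1 — Tier VI Operation: [the data relate to criminal convictions? yes] AND [the controller has appointed a data-protection officer? no] → not satisfied.
paragraph 6 — Reportable Activity: [the controller is established outside the jurisdiction? no] AND [the data include special-category information? yes] → not satisfied.
paragraph 11 — Controlled Use: [number of data subjects affected: 567,100 persons ≥ 906,100 persons? no, so negated condition yes] AND [the processing is necessary for the performance of a contract? no] → not satisfied.
paragraph 10 — Class-J Handling: Reportable Activity (paragraph 6)? no; Controlled Use (paragraph 11)? no; the processing is not carried out by automated means? yes — 1 of 3 hold (need ≥2) → not satisfied.
paragraph 8 — Tier I Activity: [the data subjects have given explicit consent? no] AND [the processing is necessary for the performance of a contract? no] → not satisfied.
paragraph 3 — Relevant Handling: [not a Class-J Handling (paragraph 10)? yes] AND [Tier I Activity (paragraph 8)? no] → not satisfied.
paragraph 4 — Class-R Transfer: [number of data subjects affected: 567,100 persons ≥ 906,100 persons? no, so negated condition yes] OR [a data-protection impact assessment has been completed? no] → satisfied.
paragraph 5 — Tier IV Handling: [the processing does not involve systematic monitoring of a public area? yes] AND [the data do not include special-category information? no] → not satisfied.
paragraph 9 — Recognised Disclosure: [Tier IV Handling (paragraph 5)? no] OR [the controller is established in the jurisdiction? yes] → satisfied.
paragraph 7 — Permitted Use: [Relevant Handling (paragraph 3)? no] AND [Class-R Transfer (paragraph 4)? yes] AND [not a Recognised Disclosure (paragraph 9)? no] → not satisfied.
paragraph 12 — Primary Disclosure: [Tier VI Operation (paragraph 1)? no] AND [not a Permitted Use (paragraph 7)? yes] → not satisfied.

Tier VI Operation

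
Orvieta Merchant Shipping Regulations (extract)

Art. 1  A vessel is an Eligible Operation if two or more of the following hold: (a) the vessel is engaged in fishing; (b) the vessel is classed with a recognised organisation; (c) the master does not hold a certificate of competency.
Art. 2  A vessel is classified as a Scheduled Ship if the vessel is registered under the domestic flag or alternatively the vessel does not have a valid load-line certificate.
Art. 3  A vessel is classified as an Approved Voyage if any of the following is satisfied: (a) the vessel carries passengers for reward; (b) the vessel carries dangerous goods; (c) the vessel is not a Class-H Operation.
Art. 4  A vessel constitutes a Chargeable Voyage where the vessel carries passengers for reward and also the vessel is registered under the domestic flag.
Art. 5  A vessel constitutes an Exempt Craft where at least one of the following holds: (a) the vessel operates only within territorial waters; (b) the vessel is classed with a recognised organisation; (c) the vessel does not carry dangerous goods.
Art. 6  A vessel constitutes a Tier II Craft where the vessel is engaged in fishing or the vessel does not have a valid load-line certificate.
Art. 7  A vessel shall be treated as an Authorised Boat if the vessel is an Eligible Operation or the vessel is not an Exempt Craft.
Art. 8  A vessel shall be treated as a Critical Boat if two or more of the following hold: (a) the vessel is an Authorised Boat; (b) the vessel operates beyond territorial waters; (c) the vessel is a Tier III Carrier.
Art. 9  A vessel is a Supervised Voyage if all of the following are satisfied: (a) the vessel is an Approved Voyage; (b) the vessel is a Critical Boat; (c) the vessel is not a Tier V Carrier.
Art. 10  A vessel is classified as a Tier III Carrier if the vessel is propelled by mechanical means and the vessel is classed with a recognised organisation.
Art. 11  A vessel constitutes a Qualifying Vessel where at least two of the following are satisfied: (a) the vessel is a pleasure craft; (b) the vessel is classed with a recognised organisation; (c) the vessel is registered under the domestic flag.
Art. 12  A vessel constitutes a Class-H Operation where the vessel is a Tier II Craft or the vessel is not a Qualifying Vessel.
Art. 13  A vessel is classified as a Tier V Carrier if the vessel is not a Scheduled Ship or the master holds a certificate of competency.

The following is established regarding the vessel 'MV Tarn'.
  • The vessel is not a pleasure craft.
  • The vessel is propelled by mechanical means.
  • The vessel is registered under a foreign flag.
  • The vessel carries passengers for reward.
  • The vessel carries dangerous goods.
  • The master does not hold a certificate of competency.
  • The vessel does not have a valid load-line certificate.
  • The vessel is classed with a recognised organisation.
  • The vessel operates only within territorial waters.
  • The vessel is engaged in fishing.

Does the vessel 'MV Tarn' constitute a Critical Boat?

Yes

article 1 — Eligible Operation: the vessel is engaged in fishing? yes; the vessel is classed with a recognised organisation? yes; the master does not hold a certificate of competency? yes — 3 of 3 hold (need ≥2) → satisfied.
article 5 — Exempt Craft: [the vessel operates only within territorial waters? yes] OR [the vessel is classed with a recognised organisation? yes] OR [the vessel does not carry dangerous goods? no] → satisfied.
article 7 — Authorised Boat: [Eligible Operation (article 1)? yes] OR [not an Exempt Craft (article 5)? no] → satisfied.
article 10 — Tier III Carrier: [the vessel is propelled by mechanical means? yes] AND [the vessel is classed with a recognised organisation? yes] → satisfied.
article 8 — Critical Boat: Authorised Boat (article 7)? yes; the vessel operates beyond territorial waters? no; Tier III Carrier (article 10)? yes — 2 of 3 hold (need ≥2) → satisfied.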